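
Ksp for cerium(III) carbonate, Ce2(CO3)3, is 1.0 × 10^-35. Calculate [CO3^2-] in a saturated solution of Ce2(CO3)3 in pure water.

Ce2(CO3)3(s) ⇌ 2 Ce^3+ + 3 CO3^2-
Ksp = [Ce^3+]^2[CO3^2-]^3
For each mole of Ce2(CO3)3 that dissolves: [Ce^3+] = 2s, [CO3^2-] = 3s.
Substituting: Ksp = (2s)^2(3s)^3 = 108s^5
s^5 = 1.0 × 10^-35 / 108, so s = 3.92 × 10^-8 M
[CO3^2-] = 3s = 1.2 × 10^-7 M

1.2e-7 M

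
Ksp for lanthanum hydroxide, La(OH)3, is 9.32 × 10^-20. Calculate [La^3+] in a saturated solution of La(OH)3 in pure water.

La(OH)3(s) <=> La^3+ + 3 OH^-
Ksp = [La^3+][OH^-]^3
If s mol/L of La(OH)3 dissolves, [La^3+] = s and [OH^-] = 3s.
So Ksp = s × (3s)^3 = 27s^4
Solving, s = (9.32 × 10^-20/27)^(1/4) = 7.665 × 10^-6 M
[La^3+] = s = 7.67 × 10^-6 M

7.67e-6 M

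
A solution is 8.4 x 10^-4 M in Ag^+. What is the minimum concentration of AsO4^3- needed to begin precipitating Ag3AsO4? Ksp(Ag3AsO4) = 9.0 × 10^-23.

1.5e-13 M

Ag3AsO4(s) ⇌ 3 Ag^+(aq) + AsO4^3-(aq)
Ksp = [Ag^+]^3[AsO4^3-]
Precipitation begins when Q = Ksp. With [Ag^+] = 8.4 x 10^-4 M:
9.0 × 10^-23 = (8.4 x 10^-4)^3 × [AsO4^3-]
[AsO4^3-] = (9.0 × 10^-23 / 5.93 × 10^-10) = 1.5 × 10^-13 M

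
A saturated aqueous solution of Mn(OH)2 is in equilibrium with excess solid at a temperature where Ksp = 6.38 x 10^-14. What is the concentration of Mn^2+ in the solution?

[Mn^2+] ≈ 2.52e-5 M

Mn(OH)2(s) ⇌ Mn^2+ + 2 OH^-
Ksp = [Mn^2+][OH^-]^2
With molar solubility s: [Mn^2+] = s, [OH^-] = 2s.
Substituting: Ksp = s(2s)^2 = 4s^3
s = (6.38 x 10^-14 / 4)^(1/3) = 2.517 × 10^-5 M
[Mn^2+] = s = 2.52 x 10^-5 M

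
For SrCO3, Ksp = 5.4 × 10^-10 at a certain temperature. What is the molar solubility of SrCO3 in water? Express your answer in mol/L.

s = 2.3 x 10^-5 M

SrCO3(s) <=> Sr^2+ + CO3^2-
Ksp = [Sr^2+][CO3^2-]
If s mol/L of SrCO3 dissolves, [Sr^2+] = s and [CO3^2-] = s.
Ksp = (s)(s) = s^2
s = √(5.4 × 10^-10) = 2.3 × 10^-5 M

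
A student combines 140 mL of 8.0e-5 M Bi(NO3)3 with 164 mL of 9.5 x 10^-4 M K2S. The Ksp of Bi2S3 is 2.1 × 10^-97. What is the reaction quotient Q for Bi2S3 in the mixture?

Total volume = 140 + 164 = 304 mL.
[Bi^3+] = 8.0 × 10^-5 × (140/304) = 3.68 × 10^-5 M
[S^2-] = 9.5 × 10^-4 × (164/304) = 5.13 × 10^-4 M
Bi2S3(s) <=> 2 Bi^3+ + 3 S^2-, so Q = [Bi^3+]^2[S^2-]^3
Q = (3.68 x 10^-5)^2(5.13 × 10^-4)^3 = 1.8 × 10^-19
Q > Ksp, so Bi2S3 will precipitate.

Q ≈ 1.8 x 10^-19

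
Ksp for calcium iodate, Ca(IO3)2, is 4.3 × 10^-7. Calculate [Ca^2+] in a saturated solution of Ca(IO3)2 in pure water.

Ca(IO3)2(s) ⇌ Ca^2+(aq) + 2 IO3^-(aq)
Ksp = [Ca^2+][IO3^-]^2
Let s = molar solubility. Then [Ca^2+] = s and [IO3^-] = 2s.
So Ksp = s × (2s)^2 = 4s^3
Solving, s = (4.3 × 10^-7/4)^(1/3) = 4.75 × 10^-3 M
[Ca^2+] = s = 4.8 × 10^-3 M

[Ca^2+] ≈ 4.8 x 10^-3 M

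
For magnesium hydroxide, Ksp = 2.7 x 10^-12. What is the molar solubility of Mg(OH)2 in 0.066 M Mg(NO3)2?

3.2e-6 M

Mg(OH)2(s) ⇌ Mg^2+ + 2 OH^-
Ksp = [Mg^2+][OH^-]^2
Let s be the molar solubility in this solution. [Mg^2+] = 0.066 + s ≈ 0.066, [OH^-] = 2s (common-ion effect: Mg^2+ is already 0.066 M).
Ksp ≈ 0.066 × (2s)^2
s = 3.2 x 10^-6 M
Check: s = 3.2 × 10^-6 ≪ 0.066, so the approximation is valid.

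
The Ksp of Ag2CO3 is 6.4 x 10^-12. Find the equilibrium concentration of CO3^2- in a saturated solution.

[CO3^2-] ≈ 1.2 × 10^-4 M

Ag2CO3(s) <=> 2 Ag^+(aq) + CO3^2-(aq)
Ksp = [Ag^+]^2[CO3^2-]
If s mol/L of Ag2CO3 dissolves, [Ag^+] = 2s and [CO3^2-] = s.
So Ksp = (2s)^2 × s = 4s^3
s = (6.4 x 10^-12 / 4)^(1/3) = 1.17 × 10^-4 M
[CO3^2-] = s = 1.2 × 10^-4 M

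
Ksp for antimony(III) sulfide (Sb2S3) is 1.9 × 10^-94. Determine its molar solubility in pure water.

Sb2S3(s) ⇌ 2 Sb^3+ + 3 S^2-
Ksp = [Sb^3+]^2[S^2-]^3
If s mol/L of Sb2S3 dissolves, [Sb^3+] = 2s and [S^2-] = 3s.
So Ksp = (2s)^2 × (3s)^3 = 108s^5
s^5 = 1.9 × 10^-94 / 108, so s = 7.1 x 10^-20 M

7.1e-20 M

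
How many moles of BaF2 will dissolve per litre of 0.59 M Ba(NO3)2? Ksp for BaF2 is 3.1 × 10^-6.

BaF2(s) ⇌ Ba^2+(aq) + 2 F^-(aq)
Ksp = [Ba^2+][F^-]^2
Let s = moles of BaF2 that dissolve per litre. [Ba^2+] = 0.59 + s ≈ 0.59, [F^-] = 2s (Ksp is small, so little additional dissolves).
Ksp ≈ 0.59 × (2s)^2
s = 1.1 × 10^-3 M
Check: s = 1.1 × 10^-3 ≪ 0.59, so the approximation is valid.

s = 1.1 × 10^-3 M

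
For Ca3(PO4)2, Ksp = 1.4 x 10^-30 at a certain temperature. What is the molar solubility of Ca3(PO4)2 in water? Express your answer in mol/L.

s = 4.2 × 10^-7 M

Ca3(PO4)2(s) ⇌ 3 Ca^2+ + 2 PO4^3-
Ksp = [Ca^2+]^3[PO4^3-]^2
For each mole of Ca3(PO4)2 that dissolves: [Ca^2+] = 3s, [PO4^3-] = 2s.
So Ksp = (3s)^3 × (2s)^2 = 108s^5
s = (1.4 x 10^-30 / 108)^(1/5) = 4.2 × 10^-7 M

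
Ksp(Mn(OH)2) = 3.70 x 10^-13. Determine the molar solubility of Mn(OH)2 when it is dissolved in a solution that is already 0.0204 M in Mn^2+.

s ≈ 2.13 x 10^-6 M

Mn(OH)2(s) <=> Mn^2+(aq) + 2 OH^-(aq)
Ksp = [Mn^2+][OH^-]^2
Let s = moles of Mn(OH)2 that dissolve per litre. [Mn^2+] = 0.0204 + s ≈ 0.0204, [OH^-] = 2s (since the Mn^2+ already present dominates).
Ksp ≈ 0.0204 × (2s)^2
s = 2.13 x 10^-6 M
Check: s = 2.1 × 10^-6 ≪ 0.0204, so the approximation is valid.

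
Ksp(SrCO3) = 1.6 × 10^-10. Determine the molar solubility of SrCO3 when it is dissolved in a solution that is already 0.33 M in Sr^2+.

4.8e-10 M

SrCO3(s) ⇌ Sr^2+ + CO3^2-
Ksp = [Sr^2+][CO3^2-]
If s mol/L dissolves here, [Sr^2+] = 0.33 + s ≈ 0.33, [CO3^2-] = s (common-ion effect: Sr^2+ is already 0.33 M).
Ksp ≈ 0.33 × s
s = 4.8 × 10^-10 M
Check: s = 4.8 × 10^-10 ≪ 0.33, so the approximation is valid.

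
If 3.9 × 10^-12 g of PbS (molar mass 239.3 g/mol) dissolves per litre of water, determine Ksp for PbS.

2.7e-28

Molar solubility s = (3.9 x 10^-12 g/L) / (239.3 g/mol) = 1.63 x 10^-14 M.
PbS(s) ⇌ Pb^2+(aq) + S^2-(aq)
If s mol/L of PbS dissolves, [Pb^2+] = s and [S^2-] = s.
Ksp = [Pb^2+][S^2-]
Ksp = s × s = s^2
With s = 1.63 x 10^-14: Ksp = 2.7 × 10^-28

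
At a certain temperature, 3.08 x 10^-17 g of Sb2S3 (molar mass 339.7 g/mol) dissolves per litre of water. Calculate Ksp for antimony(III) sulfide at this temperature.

Molar solubility s = (3.08 × 10^-17 g/L) / (339.7 g/mol) = 9.067 × 10^-20 M.
Sb2S3(s) <=> 2 Sb^3+(aq) + 3 S^2-(aq)
Let s = molar solubility. Then [Sb^3+] = 2s and [S^2-] = 3s.
Ksp = [Sb^3+]^2[S^2-]^3
Substituting: Ksp = (2s)^2(3s)^3 = 108s^5
With s = 9.067 x 10^-20: Ksp = 6.62 × 10^-94

6.62e-94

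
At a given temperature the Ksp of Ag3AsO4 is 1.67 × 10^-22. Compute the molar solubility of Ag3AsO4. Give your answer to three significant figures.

s = 1.58 × 10^-6 M

Ag3AsO4(s) <=> 3 Ag^+(aq) + AsO4^3-(aq)
Ksp = [Ag^+]^3[AsO4^3-]
For each mole of Ag3AsO4 that dissolves: [Ag^+] = 3s, [AsO4^3-] = s.
So Ksp = (3s)^3 × s = 27s^4
s^4 = 1.67 × 10^-22 / 27, so s = 1.58 × 10^-6 M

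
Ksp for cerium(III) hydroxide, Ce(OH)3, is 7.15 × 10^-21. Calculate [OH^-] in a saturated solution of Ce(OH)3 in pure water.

1.21e-5 M

Ce(OH)3(s) ⇌ Ce^3+(aq) + 3 OH^-(aq)
Ksp = [Ce^3+][OH^-]^3
With molar solubility s: [Ce^3+] = s, [OH^-] = 3s.
So Ksp = s × (3s)^3 = 27s^4
s^4 = 7.15 × 10^-21 / 27, so s = 4.034 x 10^-6 M
[OH^-] = 3s = 1.21 x 10^-5 M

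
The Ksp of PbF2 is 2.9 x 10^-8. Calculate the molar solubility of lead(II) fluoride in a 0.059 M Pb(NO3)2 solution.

PbF2(s) ⇌ Pb^2+ + 2 F^-
Ksp = [Pb^2+][F^-]^2
Let s be the molar solubility in this solution. [Pb^2+] = 0.059 + s ≈ 0.059, [F^-] = 2s (common-ion effect: Pb^2+ is already 0.059 M).
Ksp ≈ 0.059 × (2s)^2
s = 3.5 × 10^-4 M
Check: s = 3.5 × 10^-4 ≪ 0.059, so the approximation is valid.

s ≈ 3.5 × 10^-4 M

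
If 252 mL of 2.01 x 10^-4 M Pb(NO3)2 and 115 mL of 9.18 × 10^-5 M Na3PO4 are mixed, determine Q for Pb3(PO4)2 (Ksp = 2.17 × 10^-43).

Q = 2.18 × 10^-21

Total volume = 252 + 115 = 367 mL.
[Pb^2+] = 2.01 x 10^-4 × (252/367) = 1.380 x 10^-4 M
[PO4^3-] = 9.18 × 10^-5 × (115/367) = 2.877 × 10^-5 M
Pb3(PO4)2(s) ⇌ 3 Pb^2+ + 2 PO4^3-, so Q = [Pb^2+]^3[PO4^3-]^2
Q = (1.380 x 10^-4)^3(2.877 x 10^-5)^2 = 2.18 x 10^-21
Q > Ksp, so Pb3(PO4)2 will precipitate.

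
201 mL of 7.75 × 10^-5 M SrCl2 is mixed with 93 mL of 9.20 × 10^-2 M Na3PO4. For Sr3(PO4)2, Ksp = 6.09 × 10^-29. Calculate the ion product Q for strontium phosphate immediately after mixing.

Q = 1.26 × 10^-16

Total volume = 201 + 93 = 294 mL.
[Sr^2+] = 7.75 × 10^-5 × (201/294) = 5.298 x 10^-5 M
[PO4^3-] = 9.20 × 10^-2 × (93/294) = 2.910 × 10^-2 M
Sr3(PO4)2(s) ⇌ 3 Sr^2+(aq) + 2 PO4^3-(aq), so Q = [Sr^2+]^3[PO4^3-]^2
Q = (5.298 × 10^-5)^3(2.910 x 10^-2)^2 = 1.26 × 10^-16
Q > Ksp, so Sr3(PO4)2 will precipitate.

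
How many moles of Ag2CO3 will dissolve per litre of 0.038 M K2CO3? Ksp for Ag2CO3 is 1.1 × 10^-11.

s ≈ 8.5 × 10^-6 M

Ag2CO3(s) <=> 2 Ag^+ + CO3^2-
Ksp = [Ag^+]^2[CO3^2-]
If s mol/L dissolves here, [Ag^+] = 2s, [CO3^2-] = 0.038 + s ≈ 0.038 (since CO3^2- from K2CO3 dominates).
Ksp ≈ (2s)^2 × 0.038
s = 8.5 × 10^-6 M
Check: s = 8.5 x 10^-6 ≪ 0.038, so the approximation is valid.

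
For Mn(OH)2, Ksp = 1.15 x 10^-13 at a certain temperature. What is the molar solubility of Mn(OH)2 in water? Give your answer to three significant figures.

s = 3.06 x 10^-5 M

Mn(OH)2(s) <=> Mn^2+(aq) + 2 OH^-(aq)
Ksp = [Mn^2+][OH^-]^2
With molar solubility s: [Mn^2+] = s, [OH^-] = 2s.
So Ksp = s × (2s)^2 = 4s^3
s = (1.15 x 10^-13 / 4)^(1/3) = 3.06 × 10^-5 M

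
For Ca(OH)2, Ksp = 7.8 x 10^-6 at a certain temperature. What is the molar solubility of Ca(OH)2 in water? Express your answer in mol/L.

s ≈ 1.2e-2 M

Ca(OH)2(s) ⇌ Ca^2+(aq) + 2 OH^-(aq)
Ksp = [Ca^2+][OH^-]^2
If s mol/L of Ca(OH)2 dissolves, [Ca^2+] = s and [OH^-] = 2s.
Ksp = s(2s)^2 = 4s^3
s = (7.8 x 10^-6 / 4)^(1/3) = 1.2 × 10^-2 M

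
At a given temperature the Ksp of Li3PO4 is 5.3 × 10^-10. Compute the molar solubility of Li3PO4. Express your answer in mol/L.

Li3PO4(s) <=> 3 Li^+ + PO4^3-
Ksp = [Li^+]^3[PO4^3-]
For each mole of Li3PO4 that dissolves: [Li^+] = 3s, [PO4^3-] = s.
Ksp = (3s)^3s = 27s^4
s^4 = 5.3 × 10^-10 / 27, so s = 2.1 × 10^-3 M

s ≈ 2.1 × 10^-3 M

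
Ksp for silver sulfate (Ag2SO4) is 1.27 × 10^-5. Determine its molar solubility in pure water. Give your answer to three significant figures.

Ag2SO4(s) <=> 2 Ag^+ + SO4^2-
Ksp = [Ag^+]^2[SO4^2-]
For each mole of Ag2SO4 that dissolves: [Ag^+] = 2s, [SO4^2-] = s.
So Ksp = (2s)^2 × s = 4s^3
s^3 = 1.27 × 10^-5 / 4, so s = 1.47 x 10^-2 M

1.47 x 10^-2 M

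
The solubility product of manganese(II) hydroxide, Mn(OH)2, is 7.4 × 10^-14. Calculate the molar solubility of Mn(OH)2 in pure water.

s ≈ 2.6e-5 M

Mn(OH)2(s) ⇌ Mn^2+ + 2 OH^-
Ksp = [Mn^2+][OH^-]^2
With molar solubility s: [Mn^2+] = s, [OH^-] = 2s.
So Ksp = s × (2s)^2 = 4s^3
Solving, s = (7.4 × 10^-14/4)^(1/3) = 2.6 × 10^-5 M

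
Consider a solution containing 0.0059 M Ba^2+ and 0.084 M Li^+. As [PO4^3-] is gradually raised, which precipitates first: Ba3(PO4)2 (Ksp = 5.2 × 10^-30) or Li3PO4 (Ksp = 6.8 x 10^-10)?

Precipitation of each salt starts when its ion product equals its Ksp.
For Ba3(PO4)2: 5.2 × 10^-30 = (0.0059)^3 × [PO4^3-]^2  ⇒  [PO4^3-] = 5.0 x 10^-12 M.
For Li3PO4: 6.8 x 10^-10 = (0.084)^3 × [PO4^3-]  ⇒  [PO4^3-] = 1.1 × 10^-6 M.
The salt with the lower threshold [PO4^3-] precipitates first: Ba3(PO4)2.

Ba3(PO4)2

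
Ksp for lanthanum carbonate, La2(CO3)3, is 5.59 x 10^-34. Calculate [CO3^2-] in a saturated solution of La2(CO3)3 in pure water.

[CO3^2-] ≈ 2.63 × 10^-7 M

La2(CO3)3(s) ⇌ 2 La^3+(aq) + 3 CO3^2-(aq)
Ksp = [La^3+]^2[CO3^2-]^3
With molar solubility s: [La^3+] = 2s, [CO3^2-] = 3s.
Ksp = (2s)^2(3s)^3 = 108s^5
s^5 = 5.59 x 10^-34 / 108, so s = 8.766 × 10^-8 M
[CO3^2-] = 3s = 2.63 x 10^-7 M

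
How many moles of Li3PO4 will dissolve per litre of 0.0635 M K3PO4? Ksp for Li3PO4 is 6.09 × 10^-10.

s = 7.08 × 10^-4 M

Li3PO4(s) <=> 3 Li^+(aq) + PO4^3-(aq)
Ksp = [Li^+]^3[PO4^3-]
If s mol/L dissolves here, [Li^+] = 3s, [PO4^3-] = 0.0635 + s ≈ 0.0635 (Ksp is small, so little additional dissolves).
Ksp ≈ (3s)^3 × 0.0635
s = 7.08 × 10^-4 M
Check: s = 7.1 x 10^-4 ≪ 0.0635, so the approximation is valid.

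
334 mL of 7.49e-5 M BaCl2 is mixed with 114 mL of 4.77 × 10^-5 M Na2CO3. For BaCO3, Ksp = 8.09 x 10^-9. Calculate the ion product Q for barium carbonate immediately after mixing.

6.78 × 10^-10

Total volume = 334 + 114 = 448 mL.
[Ba^2+] = 7.49 × 10^-5 × (334/448) = 5.584 × 10^-5 M
[CO3^2-] = 4.77 × 10^-5 × (114/448) = 1.214 × 10^-5 M
BaCO3(s) ⇌ Ba^2+(aq) + CO3^2-(aq), so Q = [Ba^2+][CO3^2-]
Q = (5.584 × 10^-5)(1.214 × 10^-5) = 6.78 x 10^-10
Q < Ksp, so no precipitate of BaCO3 forms.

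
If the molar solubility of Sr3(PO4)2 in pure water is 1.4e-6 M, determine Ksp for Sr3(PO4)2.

5.8 × 10^-28

Sr3(PO4)2(s) <=> 3 Sr^2+ + 2 PO4^3-
If s mol/L of Sr3(PO4)2 dissolves, [Sr^2+] = 3s and [PO4^3-] = 2s.
Ksp = [Sr^2+]^3[PO4^3-]^2
So Ksp = (3s)^3 × (2s)^2 = 108s^5
With s = 1.4 x 10^-6: Ksp = 5.8 x 10^-28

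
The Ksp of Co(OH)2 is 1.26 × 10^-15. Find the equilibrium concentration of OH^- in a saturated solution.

1.36 x 10^-5 M

Co(OH)2(s) ⇌ Co^2+ + 2 OH^-
Ksp = [Co^2+][OH^-]^2
For each mole of Co(OH)2 that dissolves: [Co^2+] = s, [OH^-] = 2s.
Substituting: Ksp = s(2s)^2 = 4s^3
s^3 = 1.26 × 10^-15 / 4, so s = 6.804 x 10^-6 M
[OH^-] = 2s = 1.36 × 10^-5 M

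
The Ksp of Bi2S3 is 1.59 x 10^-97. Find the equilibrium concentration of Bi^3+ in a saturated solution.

Bi2S3(s) <=> 2 Bi^3+(aq) + 3 S^2-(aq)
Ksp = [Bi^3+]^2[S^2-]^3
Let s = molar solubility. Then [Bi^3+] = 2s and [S^2-] = 3s.
So Ksp = (2s)^2 × (3s)^3 = 108s^5
s = (1.59 x 10^-97 / 108)^(1/5) = 1.712 x 10^-20 M
[Bi^3+] = 2s = 3.42 x 10^-20 M

[Bi^3+] ≈ 3.42 × 10^-20 M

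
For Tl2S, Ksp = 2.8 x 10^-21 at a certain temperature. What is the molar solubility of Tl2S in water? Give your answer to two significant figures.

Tl2S(s) <=> 2 Tl^+(aq) + S^2-(aq)
Ksp = [Tl^+]^2[S^2-]
For each mole of Tl2S that dissolves: [Tl^+] = 2s, [S^2-] = s.
Substituting: Ksp = (2s)^2s = 4s^3
s^3 = 2.8 x 10^-21 / 4, so s = 8.9 × 10^-8 M

s ≈ 8.9e-8 M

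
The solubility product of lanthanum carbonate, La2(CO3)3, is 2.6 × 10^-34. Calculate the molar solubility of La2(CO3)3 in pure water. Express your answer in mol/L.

s = 7.5 x 10^-8 M

La2(CO3)3(s) ⇌ 2 La^3+ + 3 CO3^2-
Ksp = [La^3+]^2[CO3^2-]^3
With molar solubility s: [La^3+] = 2s, [CO3^2-] = 3s.
Ksp = (2s)^2(3s)^3 = 108s^5
Solving, s = (2.6 × 10^-34/108)^(1/5) = 7.5 × 10^-8 M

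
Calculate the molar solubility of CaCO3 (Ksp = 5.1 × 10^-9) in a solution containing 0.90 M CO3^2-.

5.7e-9 M

CaCO3(s) ⇌ Ca^2+(aq) + CO3^2-(aq)
Ksp = [Ca^2+][CO3^2-]
If s mol/L dissolves here, [Ca^2+] = s, [CO3^2-] = 0.90 + s ≈ 0.90 (Ksp is small, so little additional dissolves).
Ksp ≈ s × 0.90
s = 5.7 × 10^-9 M
Check: s = 5.7 × 10^-9 ≪ 0.90, so the approximation is valid.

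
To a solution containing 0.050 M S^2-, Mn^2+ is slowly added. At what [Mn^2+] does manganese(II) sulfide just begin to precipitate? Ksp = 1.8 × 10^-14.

MnS(s) ⇌ Mn^2+(aq) + S^2-(aq)
Ksp = [Mn^2+][S^2-]
Precipitation begins when Q = Ksp. With [S^2-] = 0.050 M:
1.8 × 10^-14 = (0.050) × [Mn^2+]
[Mn^2+] = (1.8 × 10^-14 / 5.0 x 10^-2) = 3.6 × 10^-13 M

[Mn^2+] = 3.6 x 10^-13 M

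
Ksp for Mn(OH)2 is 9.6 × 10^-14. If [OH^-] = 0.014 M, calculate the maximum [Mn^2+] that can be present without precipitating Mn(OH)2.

[Mn^2+] = 4.9 × 10^-10 M

Mn(OH)2(s) ⇌ Mn^2+ + 2 OH^-
Ksp = [Mn^2+][OH^-]^2
Precipitation begins when Q = Ksp. With [OH^-] = 0.014 M:
9.6 × 10^-14 = (0.014)^2 × [Mn^2+]
[Mn^2+] = (9.6 × 10^-14 / 1.96 × 10^-4) = 4.9 × 10^-10 M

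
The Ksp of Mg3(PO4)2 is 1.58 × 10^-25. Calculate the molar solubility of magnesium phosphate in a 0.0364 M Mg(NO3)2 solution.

Mg3(PO4)2(s) ⇌ 3 Mg^2+(aq) + 2 PO4^3-(aq)
Ksp = [Mg^2+]^3[PO4^3-]^2
If s mol/L dissolves here, [Mg^2+] = 0.0364 + 3s ≈ 0.0364, [PO4^3-] = 2s (Ksp is small, so little additional dissolves).
Ksp ≈ (0.0364)^3 × (2s)^2
s = 2.86 x 10^-11 M
Check: 3s = 8.6 × 10^-11 ≪ 0.0364, so the approximation is valid.

2.86 × 10^-11 M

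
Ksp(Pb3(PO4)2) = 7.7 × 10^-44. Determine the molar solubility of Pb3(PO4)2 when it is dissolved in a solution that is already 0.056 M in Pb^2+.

s ≈ 1.0 x 10^-20 M

Pb3(PO4)2(s) ⇌ 3 Pb^2+(aq) + 2 PO4^3-(aq)
Ksp = [Pb^2+]^3[PO4^3-]^2
If s mol/L dissolves here, [Pb^2+] = 0.056 + 3s ≈ 0.056, [PO4^3-] = 2s (Ksp is small, so little additional dissolves).
Ksp ≈ (0.056)^3 × (2s)^2
s = 1.0 × 10^-20 M
Check: 3s = 3.1 × 10^-20 ≪ 0.056, so the approximation is valid.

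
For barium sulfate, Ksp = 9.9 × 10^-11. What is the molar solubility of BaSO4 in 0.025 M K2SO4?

s ≈ 4.0 x 10^-9 M

BaSO4(s) ⇌ Ba^2+ + SO4^2-
Ksp = [Ba^2+][SO4^2-]
Let s be the molar solubility in this solution. [Ba^2+] = s, [SO4^2-] = 0.025 + s ≈ 0.025 (Ksp is small, so little additional dissolves).
Ksp ≈ s × 0.025
s = 4.0 × 10^-9 M
Check: s = 4.0 × 10^-9 ≪ 0.025, so the approximation is valid.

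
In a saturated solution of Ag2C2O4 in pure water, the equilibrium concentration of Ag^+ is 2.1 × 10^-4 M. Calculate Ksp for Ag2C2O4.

Ag2C2O4(s) ⇌ 2 Ag^+(aq) + C2O4^2-(aq)
Stoichiometry gives [C2O4^2-] = (1/2)[Ag^+] = 1.05 x 10^-4 M.
Ksp = [Ag^+]^2[C2O4^2-]
Ksp = (2.1 × 10^-4)^2 × 1.05 × 10^-4 = 4.6 × 10^-12

Ksp = 4.6 × 10^-12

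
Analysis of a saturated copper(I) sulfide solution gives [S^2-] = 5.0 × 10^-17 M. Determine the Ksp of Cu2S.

Ksp ≈ 5.0e-49

Cu2S(s) ⇌ 2 Cu^+(aq) + S^2-(aq)
Stoichiometry gives [Cu^+] = (2/1)[S^2-] = 1.00 × 10^-16 M.
Ksp = [Cu^+]^2[S^2-]
Ksp = (1.00 × 10^-16)^2 × 5.0 x 10^-17 = 5.0 x 10^-49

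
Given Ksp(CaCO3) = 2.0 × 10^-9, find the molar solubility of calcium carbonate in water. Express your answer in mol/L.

CaCO3(s) ⇌ Ca^2+(aq) + CO3^2-(aq)
Ksp = [Ca^2+][CO3^2-]
If s mol/L of CaCO3 dissolves, [Ca^2+] = s and [CO3^2-] = s.
Ksp = s × s = s^2
s = (2.0 × 10^-9)^(1/2) = 4.5 × 10^-5 M

4.5e-5 M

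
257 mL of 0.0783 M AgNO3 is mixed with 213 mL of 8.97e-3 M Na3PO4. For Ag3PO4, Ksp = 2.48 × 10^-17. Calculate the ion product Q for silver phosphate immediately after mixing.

Q ≈ 3.19 × 10^-7

Total volume = 257 + 213 = 470 mL.
[Ag^+] = 7.83 × 10^-2 × (257/470) = 4.282 × 10^-2 M
[PO4^3-] = 8.97 x 10^-3 × (213/470) = 4.065 x 10^-3 M
Ag3PO4(s) ⇌ 3 Ag^+ + PO4^3-, so Q = [Ag^+]^3[PO4^3-]
Q = (4.282 × 10^-2)^3(4.065 × 10^-3) = 3.19 x 10^-7
Q > Ksp, so Ag3PO4 will precipitate.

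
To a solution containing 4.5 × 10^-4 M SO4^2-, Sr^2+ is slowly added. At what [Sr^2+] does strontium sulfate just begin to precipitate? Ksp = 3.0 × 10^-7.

6.7 x 10^-4 M

SrSO4(s) <=> Sr^2+(aq) + SO4^2-(aq)
Ksp = [Sr^2+][SO4^2-]
Precipitation begins when Q = Ksp. With [SO4^2-] = 4.5 × 10^-4 M:
3.0 × 10^-7 = (4.5 × 10^-4) × [Sr^2+]
[Sr^2+] = (3.0 × 10^-7 / 4.5 x 10^-4) = 6.7 × 10^-4 M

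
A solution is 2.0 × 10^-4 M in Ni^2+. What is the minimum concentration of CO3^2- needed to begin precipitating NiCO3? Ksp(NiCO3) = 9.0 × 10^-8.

[CO3^2-] ≈ 4.5 × 10^-4 M

NiCO3(s) ⇌ Ni^2+(aq) + CO3^2-(aq)
Ksp = [Ni^2+][CO3^2-]
Precipitation begins when Q = Ksp. With [Ni^2+] = 2.0 × 10^-4 M:
9.0 × 10^-8 = (2.0 × 10^-4) × [CO3^2-]
[CO3^2-] = (9.0 × 10^-8 / 2.0 × 10^-4) = 4.5 x 10^-4 M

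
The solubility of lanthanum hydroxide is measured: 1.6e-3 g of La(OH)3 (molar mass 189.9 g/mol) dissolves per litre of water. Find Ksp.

Molar solubility s = (1.6 x 10^-3 g/L) / (189.9 g/mol) = 8.43 × 10^-6 M.
La(OH)3(s) ⇌ La^3+ + 3 OH^-
If s mol/L of La(OH)3 dissolves, [La^3+] = s and [OH^-] = 3s.
Ksp = [La^3+][OH^-]^3
Ksp = s(3s)^3 = 27s^4
Ksp = 27 × (8.43 × 10^-6)^4 = 1.4 × 10^-19

Ksp = 1.4 x 10^-19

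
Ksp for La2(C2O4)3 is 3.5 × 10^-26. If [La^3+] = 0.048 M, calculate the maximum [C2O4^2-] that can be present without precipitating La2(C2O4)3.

La2(C2O4)3(s) <=> 2 La^3+ + 3 C2O4^2-
Ksp = [La^3+]^2[C2O4^2-]^3
Precipitation begins when Q = Ksp. With [La^3+] = 0.048 M:
3.5 × 10^-26 = (0.048)^2 × [C2O4^2-]^3
[C2O4^2-] = (3.5 × 10^-26 / 2.30 × 10^-3)^(1/3) = 2.5 x 10^-8 M

2.5 x 10^-8 M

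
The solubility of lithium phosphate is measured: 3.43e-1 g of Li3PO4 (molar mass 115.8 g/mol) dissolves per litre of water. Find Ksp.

2.08e-9

Molar solubility s = (3.43 × 10^-1 g/L) / (115.8 g/mol) = 2.962 × 10^-3 M.
Li3PO4(s) ⇌ 3 Li^+(aq) + PO4^3-(aq)
For each mole of Li3PO4 that dissolves: [Li^+] = 3s, [PO4^3-] = s.
Ksp = [Li^+]^3[PO4^3-]
So Ksp = (3s)^3 × s = 27s^4
With s = 2.962 × 10^-3: Ksp = 2.08 × 10^-9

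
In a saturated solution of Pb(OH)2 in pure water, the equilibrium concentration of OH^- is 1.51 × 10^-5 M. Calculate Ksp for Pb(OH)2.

Pb(OH)2(s) ⇌ Pb^2+(aq) + 2 OH^-(aq)
Stoichiometry gives [Pb^2+] = (1/2)[OH^-] = 7.550 × 10^-6 M.
Ksp = [Pb^2+][OH^-]^2
Ksp = 7.550 x 10^-6 × (1.51 × 10^-5)^2 = 1.72 × 10^-15

Ksp ≈ 1.72 x 10^-15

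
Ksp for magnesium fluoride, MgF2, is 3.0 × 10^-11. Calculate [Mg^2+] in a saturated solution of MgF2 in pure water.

2.0 x 10^-4 M

MgF2(s) <=> Mg^2+ + 2 F^-
Ksp = [Mg^2+][F^-]^2
If s mol/L of MgF2 dissolves, [Mg^2+] = s and [F^-] = 2s.
Substituting: Ksp = s(2s)^2 = 4s^3
s = (3.0 × 10^-11 / 4)^(1/3) = 1.96 x 10^-4 M
[Mg^2+] = s = 2.0 × 10^-4 M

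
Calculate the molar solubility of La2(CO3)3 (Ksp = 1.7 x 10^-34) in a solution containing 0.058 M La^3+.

s ≈ 1.2 x 10^-11 M

La2(CO3)3(s) <=> 2 La^3+(aq) + 3 CO3^2-(aq)
Ksp = [La^3+]^2[CO3^2-]^3
Let s = moles of La2(CO3)3 that dissolve per litre. [La^3+] = 0.058 + 2s ≈ 0.058, [CO3^2-] = 3s (since the La^3+ already present dominates).
Ksp ≈ (0.058)^2 × (3s)^3
s = 1.2 × 10^-11 M
Check: 2s = 2.5 x 10^-11 ≪ 0.058, so the approximation is valid.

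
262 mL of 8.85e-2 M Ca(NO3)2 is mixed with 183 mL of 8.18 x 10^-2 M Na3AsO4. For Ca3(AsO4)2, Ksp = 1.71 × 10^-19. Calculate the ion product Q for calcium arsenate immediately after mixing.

Total volume = 262 + 183 = 445 mL.
[Ca^2+] = 8.85 × 10^-2 × (262/445) = 5.211 x 10^-2 M
[AsO4^3-] = 8.18 × 10^-2 × (183/445) = 3.364 × 10^-2 M
Ca3(AsO4)2(s) ⇌ 3 Ca^2+(aq) + 2 AsO4^3-(aq), so Q = [Ca^2+]^3[AsO4^3-]^2
Q = (5.211 x 10^-2)^3(3.364 × 10^-2)^2 = 1.60 × 10^-7
Q > Ksp, so Ca3(AsO4)2 will precipitate.

1.60e-7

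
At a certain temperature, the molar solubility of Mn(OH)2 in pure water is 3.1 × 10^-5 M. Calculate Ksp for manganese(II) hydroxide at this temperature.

Ksp ≈ 1.2 x 10^-13

Mn(OH)2(s) <=> Mn^2+ + 2 OH^-
For each mole of Mn(OH)2 that dissolves: [Mn^2+] = s, [OH^-] = 2s.
Ksp = [Mn^2+][OH^-]^2
Substituting: Ksp = s(2s)^2 = 4s^3
Ksp = 4 × (3.1 x 10^-5)^3 = 1.2 × 10^-13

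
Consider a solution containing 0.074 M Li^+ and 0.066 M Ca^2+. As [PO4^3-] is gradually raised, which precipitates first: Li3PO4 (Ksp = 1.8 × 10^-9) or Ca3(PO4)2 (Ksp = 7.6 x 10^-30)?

Ca3(PO4)2

Precipitation of each salt starts when its ion product equals its Ksp.
For Li3PO4: 1.8 × 10^-9 = (0.074)^3 × [PO4^3-]  ⇒  [PO4^3-] = 4.4 x 10^-6 M.
For Ca3(PO4)2: 7.6 x 10^-30 = (0.066)^3 × [PO4^3-]^2  ⇒  [PO4^3-] = 1.6 x 10^-13 M.
The salt with the lower threshold [PO4^3-] precipitates first: Ca3(PO4)2.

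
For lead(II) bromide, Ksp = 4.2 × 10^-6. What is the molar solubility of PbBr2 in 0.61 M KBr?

s ≈ 1.1 x 10^-5 M

PbBr2(s) ⇌ Pb^2+(aq) + 2 Br^-(aq)
Ksp = [Pb^2+][Br^-]^2
If s mol/L dissolves here, [Pb^2+] = s, [Br^-] = 0.61 + 2s ≈ 0.61 (common-ion effect: Br^- is already 0.61 M).
Ksp ≈ s × (0.61)^2
s = 1.1 × 10^-5 M
Check: 2s = 2.3 x 10^-5 ≪ 0.61, so the approximation is valid.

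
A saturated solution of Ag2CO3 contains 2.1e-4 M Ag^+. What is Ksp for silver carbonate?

Ag2CO3(s) <=> 2 Ag^+ + CO3^2-
Stoichiometry gives [CO3^2-] = (1/2)[Ag^+] = 1.05 × 10^-4 M.
Ksp = [Ag^+]^2[CO3^2-]
Ksp = (2.1 x 10^-4)^2 × 1.05 × 10^-4 = 4.6 × 10^-12

4.6 × 10^-12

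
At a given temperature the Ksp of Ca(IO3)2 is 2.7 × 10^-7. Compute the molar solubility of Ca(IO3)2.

s = 4.1 × 10^-3 M

Ca(IO3)2(s) ⇌ Ca^2+(aq) + 2 IO3^-(aq)
Ksp = [Ca^2+][IO3^-]^2
If s mol/L of Ca(IO3)2 dissolves, [Ca^2+] = s and [IO3^-] = 2s.
Substituting: Ksp = s(2s)^2 = 4s^3
s = (2.7 × 10^-7 / 4)^(1/3) = 4.1 x 10^-3 M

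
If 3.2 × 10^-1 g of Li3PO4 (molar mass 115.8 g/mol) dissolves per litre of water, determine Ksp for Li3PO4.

Molar solubility s = (3.2 x 10^-1 g/L) / (115.8 g/mol) = 2.76 × 10^-3 M.
Li3PO4(s) <=> 3 Li^+(aq) + PO4^3-(aq)
With molar solubility s: [Li^+] = 3s, [PO4^3-] = s.
Ksp = [Li^+]^3[PO4^3-]
Substituting: Ksp = (3s)^3s = 27s^4
With s = 2.76 x 10^-3: Ksp = 1.6 × 10^-9

Ksp = 1.6e-9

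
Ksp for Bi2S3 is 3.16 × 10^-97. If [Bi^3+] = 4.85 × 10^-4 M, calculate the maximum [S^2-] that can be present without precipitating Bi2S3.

Bi2S3(s) <=> 2 Bi^3+(aq) + 3 S^2-(aq)
Ksp = [Bi^3+]^2[S^2-]^3
Precipitation begins when Q = Ksp. With [Bi^3+] = 4.85 × 10^-4 M:
3.16 × 10^-97 = (4.85 × 10^-4)^2 × [S^2-]^3
[S^2-] = (3.16 × 10^-97 / 2.352 × 10^-7)^(1/3) = 1.10 x 10^-30 M

[S^2-] ≈ 1.10 × 10^-30 M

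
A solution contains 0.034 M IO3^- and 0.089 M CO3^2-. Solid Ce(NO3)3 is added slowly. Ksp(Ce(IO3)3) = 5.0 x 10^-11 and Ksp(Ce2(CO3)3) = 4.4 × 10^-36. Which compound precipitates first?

Precipitation of each salt starts when its ion product equals its Ksp.
For Ce(IO3)3: 5.0 x 10^-11 = (0.034)^3 × [Ce^3+]  ⇒  [Ce^3+] = 1.3 x 10^-6 M.
For Ce2(CO3)3: 4.4 × 10^-36 = (0.089)^3 × [Ce^3+]^2  ⇒  [Ce^3+] = 7.9 x 10^-17 M.
The salt with the lower threshold [Ce^3+] precipitates first: Ce2(CO3)3.

Ce2(CO3)3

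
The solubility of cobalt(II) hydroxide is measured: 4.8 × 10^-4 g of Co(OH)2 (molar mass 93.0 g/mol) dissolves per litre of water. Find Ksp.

Molar solubility s = (4.8 x 10^-4 g/L) / (93.0 g/mol) = 5.16 x 10^-6 M.
Co(OH)2(s) ⇌ Co^2+(aq) + 2 OH^-(aq)
If s mol/L of Co(OH)2 dissolves, [Co^2+] = s and [OH^-] = 2s.
Ksp = [Co^2+][OH^-]^2
Substituting: Ksp = s(2s)^2 = 4s^3
With s = 5.16 × 10^-6: Ksp = 5.5 x 10^-16

5.5 × 10^-16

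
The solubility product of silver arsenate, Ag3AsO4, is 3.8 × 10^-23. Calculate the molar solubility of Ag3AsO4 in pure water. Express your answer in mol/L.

Ag3AsO4(s) <=> 3 Ag^+ + AsO4^3-
Ksp = [Ag^+]^3[AsO4^3-]
If s mol/L of Ag3AsO4 dissolves, [Ag^+] = 3s and [AsO4^3-] = s.
Ksp = (3s)^3s = 27s^4
s = (3.8 × 10^-23 / 27)^(1/4) = 1.1 × 10^-6 M

s ≈ 1.1 x 10^-6 M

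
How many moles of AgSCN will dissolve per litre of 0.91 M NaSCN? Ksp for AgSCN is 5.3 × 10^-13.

AgSCN(s) <=> Ag^+ + SCN^-
Ksp = [Ag^+][SCN^-]
If s mol/L dissolves here, [Ag^+] = s, [SCN^-] = 0.91 + s ≈ 0.91 (Ksp is small, so little additional dissolves).
Ksp ≈ s × 0.91
s = 5.8 × 10^-13 M
Check: s = 5.8 × 10^-13 ≪ 0.91, so the approximation is valid.

5.8 × 10^-13 M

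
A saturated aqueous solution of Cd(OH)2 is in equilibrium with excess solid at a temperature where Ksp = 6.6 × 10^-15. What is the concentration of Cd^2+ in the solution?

Cd(OH)2(s) ⇌ Cd^2+ + 2 OH^-
Ksp = [Cd^2+][OH^-]^2
If s mol/L of Cd(OH)2 dissolves, [Cd^2+] = s and [OH^-] = 2s.
Ksp = s(2s)^2 = 4s^3
s = (6.6 × 10^-15 / 4)^(1/3) = 1.18 × 10^-5 M
[Cd^2+] = s = 1.2 × 10^-5 M

[Cd^2+] = 1.2e-5 M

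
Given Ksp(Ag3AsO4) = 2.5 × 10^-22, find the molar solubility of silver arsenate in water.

1.7 x 10^-6 M

Ag3AsO4(s) ⇌ 3 Ag^+(aq) + AsO4^3-(aq)
Ksp = [Ag^+]^3[AsO4^3-]
Let s = molar solubility. Then [Ag^+] = 3s and [AsO4^3-] = s.
Substituting: Ksp = (3s)^3s = 27s^4
s^4 = 2.5 × 10^-22 / 27, so s = 1.7 × 10^-6 M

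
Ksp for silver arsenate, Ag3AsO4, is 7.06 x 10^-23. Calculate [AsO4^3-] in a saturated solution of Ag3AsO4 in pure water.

Ag3AsO4(s) <=> 3 Ag^+ + AsO4^3-
Ksp = [Ag^+]^3[AsO4^3-]
For each mole of Ag3AsO4 that dissolves: [Ag^+] = 3s, [AsO4^3-] = s.
Substituting: Ksp = (3s)^3s = 27s^4
s = (7.06 x 10^-23 / 27)^(1/4) = 1.272 x 10^-6 M
[AsO4^3-] = s = 1.27 x 10^-6 M

[AsO4^3-] ≈ 1.27 × 10^-6 M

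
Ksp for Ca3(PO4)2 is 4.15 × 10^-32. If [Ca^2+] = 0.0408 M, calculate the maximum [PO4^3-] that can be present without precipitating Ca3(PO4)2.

[PO4^3-] = 2.47e-14 M

Ca3(PO4)2(s) <=> 3 Ca^2+ + 2 PO4^3-
Ksp = [Ca^2+]^3[PO4^3-]^2
Precipitation begins when Q = Ksp. With [Ca^2+] = 0.0408 M:
4.15 × 10^-32 = (0.0408)^3 × [PO4^3-]^2
[PO4^3-] = (4.15 × 10^-32 / 6.792 × 10^-5)^(1/2) = 2.47 x 10^-14 M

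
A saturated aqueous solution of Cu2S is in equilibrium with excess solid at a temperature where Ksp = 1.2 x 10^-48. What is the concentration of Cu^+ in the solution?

Cu2S(s) ⇌ 2 Cu^+ + S^2-
Ksp = [Cu^+]^2[S^2-]
With molar solubility s: [Cu^+] = 2s, [S^2-] = s.
So Ksp = (2s)^2 × s = 4s^3
s = (1.2 x 10^-48 / 4)^(1/3) = 6.69 × 10^-17 M
[Cu^+] = 2s = 1.3 × 10^-16 M

1.3e-16 M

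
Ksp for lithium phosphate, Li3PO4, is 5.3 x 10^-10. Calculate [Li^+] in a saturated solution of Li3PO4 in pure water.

6.3 × 10^-3 M

Li3PO4(s) ⇌ 3 Li^+ + PO4^3-
Ksp = [Li^+]^3[PO4^3-]
If s mol/L of Li3PO4 dissolves, [Li^+] = 3s and [PO4^3-] = s.
Substituting: Ksp = (3s)^3s = 27s^4
s^4 = 5.3 x 10^-10 / 27, so s = 2.10 × 10^-3 M
[Li^+] = 3s = 6.3 × 10^-3 M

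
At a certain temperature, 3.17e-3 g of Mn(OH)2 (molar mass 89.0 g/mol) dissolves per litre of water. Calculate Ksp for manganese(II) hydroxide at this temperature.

Molar solubility s = (3.17 x 10^-3 g/L) / (89.0 g/mol) = 3.562 × 10^-5 M.
Mn(OH)2(s) ⇌ Mn^2+(aq) + 2 OH^-(aq)
Let s = molar solubility. Then [Mn^2+] = s and [OH^-] = 2s.
Ksp = [Mn^2+][OH^-]^2
Ksp = s(2s)^2 = 4s^3
Ksp = 4 × (3.562 × 10^-5)^3 = 1.81 × 10^-13

Ksp = 1.81 × 10^-13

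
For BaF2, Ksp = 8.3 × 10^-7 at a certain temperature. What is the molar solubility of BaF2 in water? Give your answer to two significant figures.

s ≈ 5.9 × 10^-3 M

BaF2(s) ⇌ Ba^2+ + 2 F^-
Ksp = [Ba^2+][F^-]^2
Let s = molar solubility. Then [Ba^2+] = s and [F^-] = 2s.
Substituting: Ksp = s(2s)^2 = 4s^3
s = (8.3 × 10^-7 / 4)^(1/3) = 5.9 × 10^-3 M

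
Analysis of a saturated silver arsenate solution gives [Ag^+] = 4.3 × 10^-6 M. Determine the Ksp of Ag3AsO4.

Ag3AsO4(s) <=> 3 Ag^+(aq) + AsO4^3-(aq)
Stoichiometry gives [AsO4^3-] = (1/3)[Ag^+] = 1.43 x 10^-6 M.
Ksp = [Ag^+]^3[AsO4^3-]
Ksp = (4.3 x 10^-6)^3 × 1.43 × 10^-6 = 1.1 x 10^-22

1.1 x 10^-22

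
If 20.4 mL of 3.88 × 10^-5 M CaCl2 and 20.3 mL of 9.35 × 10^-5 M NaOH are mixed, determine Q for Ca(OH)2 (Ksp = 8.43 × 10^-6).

Total volume = 20.4 + 20.3 = 40.7 mL.
[Ca^2+] = 3.88 × 10^-5 × (20.4/40.7) = 1.945 × 10^-5 M
[OH^-] = 9.35 × 10^-5 × (20.3/40.7) = 4.664 × 10^-5 M
Ca(OH)2(s) ⇌ Ca^2+(aq) + 2 OH^-(aq), so Q = [Ca^2+][OH^-]^2
Q = (1.945 × 10^-5)(4.664 × 10^-5)^2 = 4.23 × 10^-14
Q < Ksp, so no precipitate of Ca(OH)2 forms.

Q ≈ 4.23 × 10^-14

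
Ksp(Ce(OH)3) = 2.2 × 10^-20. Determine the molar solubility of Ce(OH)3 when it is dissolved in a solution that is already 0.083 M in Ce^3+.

2.1e-7 M

Ce(OH)3(s) ⇌ Ce^3+(aq) + 3 OH^-(aq)
Ksp = [Ce^3+][OH^-]^3
Let s be the molar solubility in this solution. [Ce^3+] = 0.083 + s ≈ 0.083, [OH^-] = 3s (Ksp is small, so little additional dissolves).
Ksp ≈ 0.083 × (3s)^3
s = 2.1 × 10^-7 M
Check: s = 2.1 x 10^-7 ≪ 0.083, so the approximation is valid.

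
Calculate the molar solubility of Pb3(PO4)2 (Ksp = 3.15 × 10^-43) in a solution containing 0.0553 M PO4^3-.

Pb3(PO4)2(s) ⇌ 3 Pb^2+(aq) + 2 PO4^3-(aq)
Ksp = [Pb^2+]^3[PO4^3-]^2
Let s be the molar solubility in this solution. [Pb^2+] = 3s, [PO4^3-] = 0.0553 + 2s ≈ 0.0553 (common-ion effect: PO4^3- is already 0.0553 M).
Ksp ≈ (3s)^3 × (0.0553)^2
s = 1.56 × 10^-14 M
Check: 2s = 3.1 x 10^-14 ≪ 0.0553, so the approximation is valid.

1.56 x 10^-14 M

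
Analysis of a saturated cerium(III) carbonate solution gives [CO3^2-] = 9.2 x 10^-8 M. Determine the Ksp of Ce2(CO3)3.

Ksp = 2.9 × 10^-36

Ce2(CO3)3(s) ⇌ 2 Ce^3+(aq) + 3 CO3^2-(aq)
Stoichiometry gives [Ce^3+] = (2/3)[CO3^2-] = 6.13 x 10^-8 M.
Ksp = [Ce^3+]^2[CO3^2-]^3
Ksp = (6.13 x 10^-8)^2 × (9.2 x 10^-8)^3 = 2.9 × 10^-36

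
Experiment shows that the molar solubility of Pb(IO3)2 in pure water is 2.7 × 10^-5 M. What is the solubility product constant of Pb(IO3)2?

Pb(IO3)2(s) ⇌ Pb^2+(aq) + 2 IO3^-(aq)
For each mole of Pb(IO3)2 that dissolves: [Pb^2+] = s, [IO3^-] = 2s.
Ksp = [Pb^2+][IO3^-]^2
Ksp = s(2s)^2 = 4s^3
With s = 2.7 × 10^-5: Ksp = 7.9 x 10^-14

Ksp = 7.9 x 10^-14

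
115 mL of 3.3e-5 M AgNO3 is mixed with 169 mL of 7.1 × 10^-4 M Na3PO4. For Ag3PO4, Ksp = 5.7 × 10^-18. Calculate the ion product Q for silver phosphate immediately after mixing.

Total volume = 115 + 169 = 284 mL.
[Ag^+] = 3.3 × 10^-5 × (115/284) = 1.34 x 10^-5 M
[PO4^3-] = 7.1 × 10^-4 × (169/284) = 4.23 × 10^-4 M
Ag3PO4(s) ⇌ 3 Ag^+ + PO4^3-, so Q = [Ag^+]^3[PO4^3-]
Q = (1.34 × 10^-5)^3(4.23 x 10^-4) = 1.0 × 10^-18
Q < Ksp, so no precipitate of Ag3PO4 forms.

1.0 × 10^-18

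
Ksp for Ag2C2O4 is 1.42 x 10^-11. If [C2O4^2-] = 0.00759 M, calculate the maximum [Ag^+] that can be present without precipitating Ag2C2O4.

Ag2C2O4(s) <=> 2 Ag^+(aq) + C2O4^2-(aq)
Ksp = [Ag^+]^2[C2O4^2-]
Precipitation begins when Q = Ksp. With [C2O4^2-] = 0.00759 M:
1.42 x 10^-11 = (0.00759) × [Ag^+]^2
[Ag^+] = (1.42 x 10^-11 / 7.59 x 10^-3)^(1/2) = 4.33 × 10^-5 M

4.33e-5 M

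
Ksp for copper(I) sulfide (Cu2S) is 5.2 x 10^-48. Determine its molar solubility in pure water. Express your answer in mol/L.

s = 1.1 × 10^-16 M

Cu2S(s) ⇌ 2 Cu^+ + S^2-
Ksp = [Cu^+]^2[S^2-]
With molar solubility s: [Cu^+] = 2s, [S^2-] = s.
So Ksp = (2s)^2 × s = 4s^3
s^3 = 5.2 x 10^-48 / 4, so s = 1.1 x 10^-16 M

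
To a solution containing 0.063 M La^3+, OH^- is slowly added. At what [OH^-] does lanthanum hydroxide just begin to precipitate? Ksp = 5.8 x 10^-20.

[OH^-] = 9.7 × 10^-7 M

La(OH)3(s) <=> La^3+ + 3 OH^-
Ksp = [La^3+][OH^-]^3
Precipitation begins when Q = Ksp. With [La^3+] = 0.063 M:
5.8 x 10^-20 = (0.063) × [OH^-]^3
[OH^-] = (5.8 x 10^-20 / 6.3 × 10^-2)^(1/3) = 9.7 x 10^-7 M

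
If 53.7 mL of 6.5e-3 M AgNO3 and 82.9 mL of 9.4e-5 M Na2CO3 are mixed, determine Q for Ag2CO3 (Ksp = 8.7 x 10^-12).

Total volume = 53.7 + 82.9 = 136.6 mL.
[Ag^+] = 6.5 × 10^-3 × (53.7/136.6) = 2.56 x 10^-3 M
[CO3^2-] = 9.4 x 10^-5 × (82.9/136.6) = 5.70 x 10^-5 M
Ag2CO3(s) ⇌ 2 Ag^+(aq) + CO3^2-(aq), so Q = [Ag^+]^2[CO3^2-]
Q = (2.56 x 10^-3)^2(5.70 × 10^-5) = 3.7 × 10^-10
Q > Ksp, so Ag2CO3 will precipitate.

3.7 × 10^-10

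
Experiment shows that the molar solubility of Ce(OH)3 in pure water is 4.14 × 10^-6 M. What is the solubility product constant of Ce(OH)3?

Ce(OH)3(s) ⇌ Ce^3+ + 3 OH^-
If s mol/L of Ce(OH)3 dissolves, [Ce^3+] = s and [OH^-] = 3s.
Ksp = [Ce^3+][OH^-]^3
Substituting: Ksp = s(3s)^3 = 27s^4
With s = 4.14 × 10^-6: Ksp = 7.93 × 10^-21

7.93e-21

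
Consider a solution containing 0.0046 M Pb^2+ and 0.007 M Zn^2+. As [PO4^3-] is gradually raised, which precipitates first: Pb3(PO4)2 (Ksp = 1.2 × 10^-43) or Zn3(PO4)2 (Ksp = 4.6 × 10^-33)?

Pb3(PO4)2

Precipitation of each salt starts when its ion product equals its Ksp.
For Pb3(PO4)2: 1.2 × 10^-43 = (0.0046)^3 × [PO4^3-]^2  ⇒  [PO4^3-] = 1.1 x 10^-18 M.
For Zn3(PO4)2: 4.6 × 10^-33 = (0.007)^3 × [PO4^3-]^2  ⇒  [PO4^3-] = 1.2 × 10^-13 M.
The salt with the lower threshold [PO4^3-] precipitates first: Pb3(PO4)2.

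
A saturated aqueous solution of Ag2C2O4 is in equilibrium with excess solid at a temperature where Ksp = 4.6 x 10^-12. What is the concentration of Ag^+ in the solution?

Ag2C2O4(s) ⇌ 2 Ag^+ + C2O4^2-
Ksp = [Ag^+]^2[C2O4^2-]
If s mol/L of Ag2C2O4 dissolves, [Ag^+] = 2s and [C2O4^2-] = s.
Substituting: Ksp = (2s)^2s = 4s^3
s = (4.6 x 10^-12 / 4)^(1/3) = 1.05 × 10^-4 M
[Ag^+] = 2s = 2.1 × 10^-4 M

[Ag^+] = 2.1 × 10^-4 M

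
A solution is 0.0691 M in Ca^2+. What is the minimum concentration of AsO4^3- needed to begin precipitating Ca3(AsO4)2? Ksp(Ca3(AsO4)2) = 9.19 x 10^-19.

Ca3(AsO4)2(s) ⇌ 3 Ca^2+ + 2 AsO4^3-
Ksp = [Ca^2+]^3[AsO4^3-]^2
Precipitation begins when Q = Ksp. With [Ca^2+] = 0.0691 M:
9.19 x 10^-19 = (0.0691)^3 × [AsO4^3-]^2
[AsO4^3-] = (9.19 x 10^-19 / 3.299 × 10^-4)^(1/2) = 5.28 × 10^-8 M

[AsO4^3-] = 5.28 × 10^-8 M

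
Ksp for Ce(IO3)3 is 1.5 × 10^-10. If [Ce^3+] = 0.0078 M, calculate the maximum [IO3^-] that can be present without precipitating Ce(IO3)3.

Ce(IO3)3(s) ⇌ Ce^3+(aq) + 3 IO3^-(aq)
Ksp = [Ce^3+][IO3^-]^3
Precipitation begins when Q = Ksp. With [Ce^3+] = 0.0078 M:
1.5 × 10^-10 = (0.0078) × [IO3^-]^3
[IO3^-] = (1.5 × 10^-10 / 7.8 × 10^-3)^(1/3) = 2.7 x 10^-3 M

2.7 x 10^-3 M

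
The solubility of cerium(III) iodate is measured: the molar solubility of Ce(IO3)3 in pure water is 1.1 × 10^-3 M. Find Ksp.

Ksp = 4.0 x 10^-11

Ce(IO3)3(s) ⇌ Ce^3+(aq) + 3 IO3^-(aq)
Let s = molar solubility. Then [Ce^3+] = s and [IO3^-] = 3s.
Ksp = [Ce^3+][IO3^-]^3
Ksp = s(3s)^3 = 27s^4
With s = 1.1 x 10^-3: Ksp = 4.0 × 10^-11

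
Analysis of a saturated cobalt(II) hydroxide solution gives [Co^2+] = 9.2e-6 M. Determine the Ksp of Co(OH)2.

3.1e-15

Co(OH)2(s) <=> Co^2+(aq) + 2 OH^-(aq)
Stoichiometry gives [OH^-] = (2/1)[Co^2+] = 1.84 x 10^-5 M.
Ksp = [Co^2+][OH^-]^2
Ksp = 9.2 × 10^-6 × (1.84 x 10^-5)^2 = 3.1 × 10^-15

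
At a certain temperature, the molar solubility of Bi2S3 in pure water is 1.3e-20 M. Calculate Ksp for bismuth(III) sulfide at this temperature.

Bi2S3(s) <=> 2 Bi^3+(aq) + 3 S^2-(aq)
For each mole of Bi2S3 that dissolves: [Bi^3+] = 2s, [S^2-] = 3s.
Ksp = [Bi^3+]^2[S^2-]^3
Ksp = (2s)^2(3s)^3 = 108s^5
Ksp = 108 × (1.3 x 10^-20)^5 = 4.0 × 10^-98

Ksp = 4.0 x 10^-98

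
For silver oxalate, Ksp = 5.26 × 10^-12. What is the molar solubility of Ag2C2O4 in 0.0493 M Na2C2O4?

s ≈ 5.16 x 10^-6 M

Ag2C2O4(s) ⇌ 2 Ag^+ + C2O4^2-
Ksp = [Ag^+]^2[C2O4^2-]
Let s = moles of Ag2C2O4 that dissolve per litre. [Ag^+] = 2s, [C2O4^2-] = 0.0493 + s ≈ 0.0493 (Ksp is small, so little additional dissolves).
Ksp ≈ (2s)^2 × 0.0493
s = 5.16 x 10^-6 M
Check: s = 5.2 x 10^-6 ≪ 0.0493, so the approximation is valid.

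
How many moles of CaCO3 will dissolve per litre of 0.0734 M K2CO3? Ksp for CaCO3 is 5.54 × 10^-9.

s ≈ 7.55 × 10^-8 M

CaCO3(s) ⇌ Ca^2+ + CO3^2-
Ksp = [Ca^2+][CO3^2-]
Let s be the molar solubility in this solution. [Ca^2+] = s, [CO3^2-] = 0.0734 + s ≈ 0.0734 (since CO3^2- from K2CO3 dominates).
Ksp ≈ s × 0.0734
s = 7.55 × 10^-8 M
Check: s = 7.5 x 10^-8 ≪ 0.0734, so the approximation is valid.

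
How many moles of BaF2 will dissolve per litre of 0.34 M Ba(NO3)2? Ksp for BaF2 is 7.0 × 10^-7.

7.2 × 10^-4 M

BaF2(s) ⇌ Ba^2+(aq) + 2 F^-(aq)
Ksp = [Ba^2+][F^-]^2
If s mol/L dissolves here, [Ba^2+] = 0.34 + s ≈ 0.34, [F^-] = 2s (Ksp is small, so little additional dissolves).
Ksp ≈ 0.34 × (2s)^2
s = 7.2 × 10^-4 M
Check: s = 7.2 × 10^-4 ≪ 0.34, so the approximation is valid.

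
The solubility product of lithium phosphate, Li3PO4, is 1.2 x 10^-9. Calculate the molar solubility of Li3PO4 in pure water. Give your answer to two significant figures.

2.6 x 10^-3 M

Li3PO4(s) ⇌ 3 Li^+(aq) + PO4^3-(aq)
Ksp = [Li^+]^3[PO4^3-]
For each mole of Li3PO4 that dissolves: [Li^+] = 3s, [PO4^3-] = s.
So Ksp = (3s)^3 × s = 27s^4
s^4 = 1.2 x 10^-9 / 27, so s = 2.6 × 10^-3 M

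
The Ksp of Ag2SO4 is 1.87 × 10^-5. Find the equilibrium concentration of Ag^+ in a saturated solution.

Ag2SO4(s) <=> 2 Ag^+(aq) + SO4^2-(aq)
Ksp = [Ag^+]^2[SO4^2-]
For each mole of Ag2SO4 that dissolves: [Ag^+] = 2s, [SO4^2-] = s.
Substituting: Ksp = (2s)^2s = 4s^3
s = (1.87 × 10^-5 / 4)^(1/3) = 1.672 × 10^-2 M
[Ag^+] = 2s = 3.34 × 10^-2 M

0.0334 M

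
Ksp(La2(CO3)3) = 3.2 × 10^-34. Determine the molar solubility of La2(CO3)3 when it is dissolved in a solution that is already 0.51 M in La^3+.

s = 3.6 x 10^-12 M

La2(CO3)3(s) <=> 2 La^3+(aq) + 3 CO3^2-(aq)
Ksp = [La^3+]^2[CO3^2-]^3
Let s = moles of La2(CO3)3 that dissolve per litre. [La^3+] = 0.51 + 2s ≈ 0.51, [CO3^2-] = 3s (since the La^3+ already present dominates).
Ksp ≈ (0.51)^2 × (3s)^3
s = 3.6 x 10^-12 M
Check: 2s = 7.1 × 10^-12 ≪ 0.51, so the approximation is valid.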